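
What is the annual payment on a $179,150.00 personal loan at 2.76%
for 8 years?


Formula: PMT = PV * r / (1 - (1+r)^(-n))
Denominator: 1 - (1 + 0.0276)^(-8) = 0.19572
Numerator: $179,150.00 * 0.0276 = 4944.54
PMT = 4944.54 / 0.19572 = $25,263.33

$25,263.33


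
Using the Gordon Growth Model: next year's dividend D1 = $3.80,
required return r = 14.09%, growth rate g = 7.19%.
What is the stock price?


Formula: P = D1 / (r - g)
Spread: r - g = 0.1409 - 0.0719 = 0.069
Substituting: P = $3.80 / 0.069
P = $55.07

$55.07


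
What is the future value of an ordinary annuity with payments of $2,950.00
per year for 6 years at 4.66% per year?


Formula: FV = PMT * ((1+r)^n - 1) / r
Growth factor: (1 + 0.0466)^6 = 1.314269
Numerator: 1.314269 - 1 = 0.314269
FV = $2,950.00 * 0.314269 / 0.0466 = $19,894.73

$19,894.73


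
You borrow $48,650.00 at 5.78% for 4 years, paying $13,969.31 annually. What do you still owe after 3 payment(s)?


Formula: Balance = PV*(1+r)^k - PMT*((1+r)^k - 1)/r
Growth: (1 + 0.0578)^3 = 1.183616
Accumulated factor: ((1+r)^k - 1)/r = 3.176741
Balance = $48,650.00 * 1.183616 - $13,969.31 * 3.176741
Balance = $13,206.02

$13,206.02


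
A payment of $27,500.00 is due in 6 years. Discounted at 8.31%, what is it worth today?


Formula: PV = FV / (1 + r)^n
Substituting: PV = $27,500.00 / (1 + 0.0831)^6
Discount factor: (1.0831)^6 = 1.614401
PV = $27,500.00 / 1.614401 = $17,034.18

$17,034.18


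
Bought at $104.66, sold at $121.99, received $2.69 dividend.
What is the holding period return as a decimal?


Formula: HPR = (P1 - P0 + D) / P0
Gain: $121.99 - $104.66 + $2.69 = $20.02
HPR = $20.02 / $104.66 = 0.1913

0.1913


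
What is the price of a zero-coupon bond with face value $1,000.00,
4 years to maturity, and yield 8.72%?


Formula: Price = FV / (1 + r)^n
Substituting: Price = $1,000.00 / (1 + 0.0872)^4
Discount factor: (1.0872)^4 = 1.397133
Price = $1,000.00 / 1.397133 = $715.75

$715.75


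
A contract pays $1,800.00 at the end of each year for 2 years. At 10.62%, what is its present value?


Formula: PV = PMT * (1 - (1+r)^(-n)) / r
Discount factor: (1 + 0.1062)^(-2) = 0.817208
Bracket: 1 - 0.817208 = 0.182792
PV = $1,800.00 * 0.182792 / 0.1062 = $3,098.17

$3,098.17


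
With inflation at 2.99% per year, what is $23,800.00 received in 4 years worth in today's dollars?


Formula: Real value = nominal / (1 + inflation)^years
Price level: (1 + 0.0299)^4 = 1.125072
Real value = $23,800.00 / 1.125072 = $21,154.21

$21,154.21


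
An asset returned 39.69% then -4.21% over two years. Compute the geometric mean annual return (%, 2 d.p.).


Formula: Geometric mean = ((1+r1)*(1+r2))^(1/2) - 1
Product: (1 + 0.3969) * (1 + -0.0421) = 1.3969 * 0.9579 = 1.338091
Square root: 1.338091^0.5 = 1.156759
Geometric mean = 1.156759 - 1 = 0.156759
As percentage: 15.68%

15.68%


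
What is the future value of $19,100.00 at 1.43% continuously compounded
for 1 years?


Formula: FV = P * e^(r*t)
Exponent: r*t = 0.0143 * 1 = 0.0143
e^(0.0143) = 1.014403
FV = $19,100.00 * 1.014403 = $19,375.09

$19,375.09


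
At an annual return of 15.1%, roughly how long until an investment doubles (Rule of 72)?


Formula: Years ≈ 72 / r
Substituting: Years ≈ 72 / 15.1
Years ≈ 4.8

4.8 years


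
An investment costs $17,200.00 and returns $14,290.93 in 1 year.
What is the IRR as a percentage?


Formula: IRR = C1/C0 - 1
Substituting: IRR = $14,290.93 / $17,200.00 - 1
Ratio: 0.830868 - 1 = -0.169132
IRR = -16.9132%

-16.9132%


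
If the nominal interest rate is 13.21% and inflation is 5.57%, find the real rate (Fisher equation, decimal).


Formula: (1 + r_real) = (1 + r_nom) / (1 + inflation)
Substituting: (1 + r_real) = 1.1321 / 1.0557
(1 + r_real) = 1.072369
r_real = 1.072369 - 1 = 0.072369

0.072369


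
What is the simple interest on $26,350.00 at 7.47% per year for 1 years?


Formula: I = P * r * t
Substituting: I = $26,350.00 * 0.0747 * 1
Step: I = $26,350.00 * 0.0747
I = $1,968.35

$1,968.35


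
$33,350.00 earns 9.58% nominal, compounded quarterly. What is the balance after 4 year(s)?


Formula: FV = P * (1 + r/m)^(m*t)
Period rate: r/m = 0.0958 / 4 = 0.02395
Total periods: m*t = 4 * 4 = 16
Growth factor: (1 + 0.02395)^16 = 1.46036
FV = $33,350.00 * 1.46036 = $48,703.01

$48,703.01


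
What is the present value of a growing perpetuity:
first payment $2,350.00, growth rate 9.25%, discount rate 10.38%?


Formula: PV = C / (r - g)
Spread: r - g = 0.1038 - 0.0925 = 0.0113
Substituting: PV = $2,350.00 / 0.0113
PV = $207,964.60

$207,964.60


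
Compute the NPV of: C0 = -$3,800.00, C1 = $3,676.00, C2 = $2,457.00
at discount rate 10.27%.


Formula: NPV = C0 + C1/(1+r) + C2/(1+r)^2
Discount C1: $3,676.00 / (1 + 0.1027) = $3,333.64
Discount C2: $2,457.00 / (1 + 0.1027)^2 = $2,020.65
NPV = -$3,800.00 + $3,333.64 + $2,020.65 = $1,554.28

$1,554.28


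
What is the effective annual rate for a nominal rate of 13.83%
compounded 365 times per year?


Formula: EAR = (1 + r/m)^m - 1
Period rate: r/m = 0.1383 / 365 = 0.000379
Compounding: (1 + 0.000379)^365 = 1.14829
EAR = 1.14829 - 1 = 0.14829

0.14829


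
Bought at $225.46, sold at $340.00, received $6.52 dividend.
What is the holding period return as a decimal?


Formula: HPR = (P1 - P0 + D) / P0
Gain: $340.00 - $225.46 + $6.52 = $121.06
HPR = $121.06 / $225.46 = 0.5369

0.5369


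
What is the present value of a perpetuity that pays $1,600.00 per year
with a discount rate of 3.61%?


Formula: PV = C / r
Substituting: PV = $1,600.00 / 0.0361
PV = $44,321.33

$44,321.33


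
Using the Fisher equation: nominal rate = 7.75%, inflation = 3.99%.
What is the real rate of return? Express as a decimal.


Formula: (1 + r_real) = (1 + r_nom) / (1 + inflation)
Substituting: (1 + r_real) = 1.0775 / 1.0399
(1 + r_real) = 1.036157
r_real = 1.036157 - 1 = 0.036157

0.036157


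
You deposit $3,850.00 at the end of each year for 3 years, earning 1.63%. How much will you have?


Formula: FV = PMT * ((1+r)^n - 1) / r
Growth factor: (1 + 0.0163)^3 = 1.049701
Numerator: 1.049701 - 1 = 0.049701
FV = $3,850.00 * 0.049701 / 0.0163 = $11,739.29

$11,739.29


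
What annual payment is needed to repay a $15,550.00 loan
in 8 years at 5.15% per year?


Formula: PMT = PV * r / (1 - (1+r)^(-n))
Denominator: 1 - (1 + 0.0515)^(-8) = 0.330846
Numerator: $15,550.00 * 0.0515 = 800.825
PMT = 800.825 / 0.330846 = $2,420.53

$2,420.53


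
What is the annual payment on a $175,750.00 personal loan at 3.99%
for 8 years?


Formula: PMT = PV * r / (1 - (1+r)^(-n))
Denominator: 1 - (1 + 0.0399)^(-8) = 0.268747
Numerator: $175,750.00 * 0.0399 = 7012.425
PMT = 7012.425 / 0.268747 = $26,092.99

$26,092.99


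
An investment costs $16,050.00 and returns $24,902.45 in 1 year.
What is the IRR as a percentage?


Formula: IRR = C1/C0 - 1
Substituting: IRR = $24,902.45 / $16,050.00 - 1
Ratio: 1.551555 - 1 = 0.551555
IRR = 55.1555%

55.1555%


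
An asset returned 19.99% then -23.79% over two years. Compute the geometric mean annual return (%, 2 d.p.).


Formula: Geometric mean = ((1+r1)*(1+r2))^(1/2) - 1
Product: (1 + 0.1999) * (1 + -0.2379) = 1.1999 * 0.7621 = 0.914444
Square root: 0.914444^0.5 = 0.956266
Geometric mean = 0.956266 - 1 = -0.043734
As percentage: -4.37%

-4.37%


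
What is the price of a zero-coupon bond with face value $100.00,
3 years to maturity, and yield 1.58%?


Formula: Price = FV / (1 + r)^n
Substituting: Price = $100.00 / (1 + 0.0158)^3
Discount factor: (1.0158)^3 = 1.048153
Price = $100.00 / 1.048153 = $95.41

$95.41


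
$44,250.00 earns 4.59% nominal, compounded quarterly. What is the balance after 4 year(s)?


Formula: FV = P * (1 + r/m)^(m*t)
Period rate: r/m = 0.0459 / 4 = 0.011475
Total periods: m*t = 4 * 4 = 16
Growth factor: (1 + 0.011475)^16 = 1.20028
FV = $44,250.00 * 1.20028 = $53,112.38

$53,112.38


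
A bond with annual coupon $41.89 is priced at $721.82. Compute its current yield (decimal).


Formula: Current yield = annual coupon / price
Substituting: CY = $41.89 / $721.82
CY = 0.058034

0.058034


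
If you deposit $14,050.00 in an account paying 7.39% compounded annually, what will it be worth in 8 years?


Formula: FV = P * (1 + r)^n
Substituting: FV = $14,050.00 * (1 + 0.0739)^8
Growth factor: (1.0739)^8 = 1.76893
FV = $14,050.00 * 1.76893 = $24,853.47

$24,853.47


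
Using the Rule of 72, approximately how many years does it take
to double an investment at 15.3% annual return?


Formula: Years ≈ 72 / r
Substituting: Years ≈ 72 / 15.3
Years ≈ 4.7

4.7 years


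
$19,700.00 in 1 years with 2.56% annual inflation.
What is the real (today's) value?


Formula: Real value = nominal / (1 + inflation)^years
Price level: (1 + 0.0256)^1 = 1.0256
Real value = $19,700.00 / 1.0256 = $19,208.27

$19,208.27


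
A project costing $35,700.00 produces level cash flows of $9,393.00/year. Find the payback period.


Formula: Payback = investment / annual cash flow
Substituting: Payback = $35,700.00 / $9,393.00
Payback = 3.8007 years

3.8007 years


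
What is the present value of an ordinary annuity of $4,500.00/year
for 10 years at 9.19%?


Formula: PV = PMT * (1 - (1+r)^(-n)) / r
Discount factor: (1 + 0.0919)^(-10) = 0.415118
Bracket: 1 - 0.415118 = 0.584882
PV = $4,500.00 * 0.584882 / 0.0919 = $28,639.50

$28,639.50


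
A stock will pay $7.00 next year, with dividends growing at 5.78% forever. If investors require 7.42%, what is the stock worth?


Formula: P = D1 / (r - g)
Spread: r - g = 0.0742 - 0.0578 = 0.0164
Substituting: P = $7.00 / 0.0164
P = $426.83

$426.83


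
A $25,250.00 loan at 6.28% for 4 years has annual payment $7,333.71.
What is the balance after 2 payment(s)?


Formula: Balance = PV*(1+r)^k - PMT*((1+r)^k - 1)/r
Growth: (1 + 0.0628)^2 = 1.129544
Accumulated factor: ((1+r)^k - 1)/r = 2.0628
Balance = $25,250.00 * 1.129544 - $7,333.71 * 2.0628
Balance = $13,393.00

$13,393.00


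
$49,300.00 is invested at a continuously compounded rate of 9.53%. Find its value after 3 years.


Formula: FV = P * e^(r*t)
Exponent: r*t = 0.0953 * 3 = 0.2859
e^(0.2859) = 1.330959
FV = $49,300.00 * 1.330959 = $65,616.30

$65,616.30


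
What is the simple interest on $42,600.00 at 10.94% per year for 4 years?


Formula: I = P * r * t
Substituting: I = $42,600.00 * 0.1094 * 4
Step: I = $42,600.00 * 0.4376
I = $18,641.76

$18,641.76


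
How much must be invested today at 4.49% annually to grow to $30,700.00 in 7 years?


Formula: PV = FV / (1 + r)^n
Substituting: PV = $30,700.00 / (1 + 0.0449)^7
Discount factor: (1.0449)^7 = 1.359951
PV = $30,700.00 / 1.359951 = $22,574.35

$22,574.35


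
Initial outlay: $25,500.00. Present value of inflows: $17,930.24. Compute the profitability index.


Formula: PI = PV(cash flows) / initial investment
Substituting: PI = $17,930.24 / $25,500.00
PI = 0.7031

0.7031


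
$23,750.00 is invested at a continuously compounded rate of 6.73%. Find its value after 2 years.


Formula: FV = P * e^(r*t)
Exponent: r*t = 0.0673 * 2 = 0.1346
e^(0.1346) = 1.144079
FV = $23,750.00 * 1.144079 = $27,171.88

$27,171.88


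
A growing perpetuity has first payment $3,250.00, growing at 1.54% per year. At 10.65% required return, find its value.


Formula: PV = C / (r - g)
Spread: r - g = 0.1065 - 0.0154 = 0.0911
Substituting: PV = $3,250.00 / 0.0911
PV = $35,675.08

$35,675.08


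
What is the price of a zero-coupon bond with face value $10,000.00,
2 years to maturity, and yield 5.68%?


Formula: Price = FV / (1 + r)^n
Substituting: Price = $10,000.00 / (1 + 0.0568)^2
Discount factor: (1.0568)^2 = 1.116826
Price = $10,000.00 / 1.116826 = $8,953.94

$8,953.94


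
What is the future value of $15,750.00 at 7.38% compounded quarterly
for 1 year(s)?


Formula: FV = P * (1 + r/m)^(m*t)
Period rate: r/m = 0.0738 / 4 = 0.01845
Total periods: m*t = 4 * 1 = 4
Growth factor: (1 + 0.01845)^4 = 1.075868
FV = $15,750.00 * 1.075868 = $16,944.92

$16,944.92


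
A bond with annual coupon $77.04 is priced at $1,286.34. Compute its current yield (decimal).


Formula: Current yield = annual coupon / price
Substituting: CY = $77.04 / $1,286.34
CY = 0.059891

0.059891


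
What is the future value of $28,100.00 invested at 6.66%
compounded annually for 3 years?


Formula: FV = P * (1 + r)^n
Substituting: FV = $28,100.00 * (1 + 0.0666)^3
Growth factor: (1.0666)^3 = 1.213402
FV = $28,100.00 * 1.213402 = $34,096.60

$34,096.60


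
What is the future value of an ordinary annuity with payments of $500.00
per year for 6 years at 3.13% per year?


Formula: FV = PMT * ((1+r)^n - 1) / r
Growth factor: (1 + 0.0313)^6 = 1.203123
Numerator: 1.203123 - 1 = 0.203123
FV = $500.00 * 0.203123 / 0.0313 = $3,244.78

$3,244.78


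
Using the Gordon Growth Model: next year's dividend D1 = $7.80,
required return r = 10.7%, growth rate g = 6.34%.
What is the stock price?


Formula: P = D1 / (r - g)
Spread: r - g = 0.107 - 0.0634 = 0.0436
Substituting: P = $7.80 / 0.0436
P = $178.90

$178.90


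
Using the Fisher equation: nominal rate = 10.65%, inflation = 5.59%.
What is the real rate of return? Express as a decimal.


Formula: (1 + r_real) = (1 + r_nom) / (1 + inflation)
Substituting: (1 + r_real) = 1.1065 / 1.0559
(1 + r_real) = 1.047921
r_real = 1.047921 - 1 = 0.047921

0.047921


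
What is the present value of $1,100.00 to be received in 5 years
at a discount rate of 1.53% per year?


Formula: PV = FV / (1 + r)^n
Substituting: PV = $1,100.00 / (1 + 0.0153)^5
Discount factor: (1.0153)^5 = 1.078877
PV = $1,100.00 / 1.078877 = $1,019.58

$1,019.58


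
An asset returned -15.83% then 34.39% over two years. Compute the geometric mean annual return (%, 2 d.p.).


Formula: Geometric mean = ((1+r1)*(1+r2))^(1/2) - 1
Product: (1 + -0.1583) * (1 + 0.3439) = 0.8417 * 1.3439 = 1.131161
Square root: 1.131161^0.5 = 1.06356
Geometric mean = 1.06356 - 1 = 0.06356
As percentage: 6.36%

6.36%


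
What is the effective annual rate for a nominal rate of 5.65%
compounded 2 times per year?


Formula: EAR = (1 + r/m)^m - 1
Period rate: r/m = 0.0565 / 2 = 0.02825
Compounding: (1 + 0.02825)^2 = 1.057298
EAR = 1.057298 - 1 = 0.057298

0.057298


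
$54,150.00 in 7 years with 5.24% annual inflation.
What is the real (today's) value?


Formula: Real value = nominal / (1 + inflation)^years
Price level: (1 + 0.0524)^7 = 1.429769
Real value = $54,150.00 / 1.429769 = $37,873.25

$37,873.25


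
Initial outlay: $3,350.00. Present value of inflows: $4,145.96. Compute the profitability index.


Formula: PI = PV(cash flows) / initial investment
Substituting: PI = $4,145.96 / $3,350.00
PI = 1.2376

1.2376


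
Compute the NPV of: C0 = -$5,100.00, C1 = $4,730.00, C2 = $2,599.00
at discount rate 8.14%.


Formula: NPV = C0 + C1/(1+r) + C2/(1+r)^2
Discount C1: $4,730.00 / (1 + 0.0814) = $4,373.96
Discount C2: $2,599.00 / (1 + 0.0814)^2 = $2,222.46
NPV = -$5,100.00 + $4,373.96 + $2,222.46 = $1,496.42

$1,496.42


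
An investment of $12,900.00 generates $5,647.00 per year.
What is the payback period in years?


Formula: Payback = investment / annual cash flow
Substituting: Payback = $12,900.00 / $5,647.00
Payback = 2.2844 years

2.2844 years


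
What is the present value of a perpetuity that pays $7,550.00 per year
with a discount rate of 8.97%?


Formula: PV = C / r
Substituting: PV = $7,550.00 / 0.0897
PV = $84,169.45

$84,169.45


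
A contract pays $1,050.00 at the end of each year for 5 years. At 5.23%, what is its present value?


Formula: PV = PMT * (1 - (1+r)^(-n)) / r
Discount factor: (1 + 0.0523)^(-5) = 0.775001
Bracket: 1 - 0.775001 = 0.224999
PV = $1,050.00 * 0.224999 / 0.0523 = $4,517.19

$4,517.19


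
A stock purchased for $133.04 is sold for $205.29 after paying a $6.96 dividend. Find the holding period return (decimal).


Formula: HPR = (P1 - P0 + D) / P0
Gain: $205.29 - $133.04 + $6.96 = $79.21
HPR = $79.21 / $133.04 = 0.5954

0.5954


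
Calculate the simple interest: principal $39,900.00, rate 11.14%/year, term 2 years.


Formula: I = P * r * t
Substituting: I = $39,900.00 * 0.1114 * 2
Step: I = $39,900.00 * 0.2228
I = $8,889.72

$8,889.72


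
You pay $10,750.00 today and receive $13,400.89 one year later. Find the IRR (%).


Formula: IRR = C1/C0 - 1
Substituting: IRR = $13,400.89 / $10,750.00 - 1
Ratio: 1.246594 - 1 = 0.246594
IRR = 24.6594%

24.6594%


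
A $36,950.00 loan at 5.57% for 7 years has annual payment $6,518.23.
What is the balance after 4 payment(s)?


Formula: Balance = PV*(1+r)^k - PMT*((1+r)^k - 1)/r
Growth: (1 + 0.0557)^4 = 1.242116
Accumulated factor: ((1+r)^k - 1)/r = 4.346783
Balance = $36,950.00 * 1.242116 - $6,518.23 * 4.346783
Balance = $17,562.85

$17,562.85


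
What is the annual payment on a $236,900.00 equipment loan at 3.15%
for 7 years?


Formula: PMT = PV * r / (1 - (1+r)^(-n))
Denominator: 1 - (1 + 0.0315)^(-7) = 0.195149
Numerator: $236,900.00 * 0.0315 = 7462.35
PMT = 7462.35 / 0.195149 = $38,239.20

$38,239.20


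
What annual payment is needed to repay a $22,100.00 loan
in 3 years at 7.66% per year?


Formula: PMT = PV * r / (1 - (1+r)^(-n))
Denominator: 1 - (1 + 0.0766)^(-3) = 0.198623
Numerator: $22,100.00 * 0.0766 = 1692.86
PMT = 1692.86 / 0.198623 = $8,522.98

$8,522.98


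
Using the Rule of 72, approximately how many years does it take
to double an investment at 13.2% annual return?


Formula: Years ≈ 72 / r
Substituting: Years ≈ 72 / 13.2
Years ≈ 5.5

5.5 years


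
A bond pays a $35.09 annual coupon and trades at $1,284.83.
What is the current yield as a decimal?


Formula: Current yield = annual coupon / price
Substituting: CY = $35.09 / $1,284.83
CY = 0.027311

0.027311


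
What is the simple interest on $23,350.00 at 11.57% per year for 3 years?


Formula: I = P * r * t
Substituting: I = $23,350.00 * 0.1157 * 3
Step: I = $23,350.00 * 0.3471
I = $8,104.79

$8,104.79


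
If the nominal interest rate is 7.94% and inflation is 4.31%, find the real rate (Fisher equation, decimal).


Formula: (1 + r_real) = (1 + r_nom) / (1 + inflation)
Substituting: (1 + r_real) = 1.0794 / 1.0431
(1 + r_real) = 1.0348
r_real = 1.0348 - 1 = 0.0348

0.0348


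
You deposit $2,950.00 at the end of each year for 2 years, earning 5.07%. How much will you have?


Formula: FV = PMT * ((1+r)^n - 1) / r
Growth factor: (1 + 0.0507)^2 = 1.10397
Numerator: 1.10397 - 1 = 0.10397
FV = $2,950.00 * 0.10397 / 0.0507 = $6,049.57

$6,049.57


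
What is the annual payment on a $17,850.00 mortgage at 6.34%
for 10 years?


Formula: PMT = PV * r / (1 - (1+r)^(-n))
Denominator: 1 - (1 + 0.0634)^(-10) = 0.459204
Numerator: $17,850.00 * 0.0634 = 1131.69
PMT = 1131.69 / 0.459204 = $2,464.46

$2,464.46


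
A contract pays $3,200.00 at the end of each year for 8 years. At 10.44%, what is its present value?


Formula: PV = PMT * (1 - (1+r)^(-n)) / r
Discount factor: (1 + 0.1044)^(-8) = 0.451844
Bracket: 1 - 0.451844 = 0.548156
PV = $3,200.00 * 0.548156 / 0.1044 = $16,801.71

$16,801.71


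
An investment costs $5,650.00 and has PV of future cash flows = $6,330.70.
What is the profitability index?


Formula: PI = PV(cash flows) / initial investment
Substituting: PI = $6,330.70 / $5,650.00
PI = 1.1205

1.1205


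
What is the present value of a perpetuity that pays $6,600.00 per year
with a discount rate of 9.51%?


Formula: PV = C / r
Substituting: PV = $6,600.00 / 0.0951
PV = $69,400.63

$69,400.63


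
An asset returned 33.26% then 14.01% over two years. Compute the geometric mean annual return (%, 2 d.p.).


Formula: Geometric mean = ((1+r1)*(1+r2))^(1/2) - 1
Product: (1 + 0.3326) * (1 + 0.1401) = 1.3326 * 1.1401 = 1.519297
Square root: 1.519297^0.5 = 1.232598
Geometric mean = 1.232598 - 1 = 0.232598
As percentage: 23.26%

23.26%


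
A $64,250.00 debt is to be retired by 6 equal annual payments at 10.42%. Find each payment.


Formula: PMT = PV * r / (1 - (1+r)^(-n))
Denominator: 1 - (1 + 0.1042)^(-6) = 0.448287
Numerator: $64,250.00 * 0.1042 = 6694.85
PMT = 6694.85 / 0.448287 = $14,934.31

$14,934.31


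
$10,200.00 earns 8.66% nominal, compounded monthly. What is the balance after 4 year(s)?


Formula: FV = P * (1 + r/m)^(m*t)
Period rate: r/m = 0.0866 / 12 = 0.007217
Total periods: m*t = 12 * 4 = 48
Growth factor: (1 + 0.007217)^48 = 1.41221
FV = $10,200.00 * 1.41221 = $14,404.54

$14,404.54


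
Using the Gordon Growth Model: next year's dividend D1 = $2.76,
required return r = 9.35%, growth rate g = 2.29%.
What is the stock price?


Formula: P = D1 / (r - g)
Spread: r - g = 0.0935 - 0.0229 = 0.0706
Substituting: P = $2.76 / 0.0706
P = $39.09

$39.09


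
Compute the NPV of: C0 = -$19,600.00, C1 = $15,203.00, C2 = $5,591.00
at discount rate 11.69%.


Formula: NPV = C0 + C1/(1+r) + C2/(1+r)^2
Discount C1: $15,203.00 / (1 + 0.1169) = $13,611.78
Discount C2: $5,591.00 / (1 + 0.1169)^2 = $4,481.89
NPV = -$19,600.00 + $13,611.78 + $4,481.89 = -$1,506.33

-$1,506.33


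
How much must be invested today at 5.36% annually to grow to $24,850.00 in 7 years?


Formula: PV = FV / (1 + r)^n
Substituting: PV = $24,850.00 / (1 + 0.0536)^7
Discount factor: (1.0536)^7 = 1.44122
PV = $24,850.00 / 1.44122 = $17,242.33

$17,242.33


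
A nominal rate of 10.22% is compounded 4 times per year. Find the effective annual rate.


Formula: EAR = (1 + r/m)^m - 1
Period rate: r/m = 0.1022 / 4 = 0.02555
Compounding: (1 + 0.02555)^4 = 1.106184
EAR = 1.106184 - 1 = 0.106184

0.106184


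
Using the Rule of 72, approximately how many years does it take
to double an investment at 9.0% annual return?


Formula: Years ≈ 72 / r
Substituting: Years ≈ 72 / 9.0
Years ≈ 8.0

8.0 years


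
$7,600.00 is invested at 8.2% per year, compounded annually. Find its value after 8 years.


Formula: FV = P * (1 + r)^n
Substituting: FV = $7,600.00 * (1 + 0.082)^8
Growth factor: (1.082)^8 = 1.87853
FV = $7,600.00 * 1.87853 = $14,276.83

$14,276.83


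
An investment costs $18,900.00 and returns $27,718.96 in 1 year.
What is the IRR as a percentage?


Formula: IRR = C1/C0 - 1
Substituting: IRR = $27,718.96 / $18,900.00 - 1
Ratio: 1.466612 - 1 = 0.466612
IRR = 46.6612%

46.6612%


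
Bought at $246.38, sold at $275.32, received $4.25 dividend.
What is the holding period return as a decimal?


Formula: HPR = (P1 - P0 + D) / P0
Gain: $275.32 - $246.38 + $4.25 = $33.19
HPR = $33.19 / $246.38 = 0.1347

0.1347


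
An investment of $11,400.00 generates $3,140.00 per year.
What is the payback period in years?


Formula: Payback = investment / annual cash flow
Substituting: Payback = $11,400.00 / $3,140.00
Payback = 3.6306 years

3.6306 years


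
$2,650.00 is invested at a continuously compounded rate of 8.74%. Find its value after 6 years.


Formula: FV = P * e^(r*t)
Exponent: r*t = 0.0874 * 6 = 0.5244
e^(0.5244) = 1.689445
FV = $2,650.00 * 1.689445 = $4,477.03

$4,477.03


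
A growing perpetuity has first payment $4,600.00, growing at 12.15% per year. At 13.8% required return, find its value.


Formula: PV = C / (r - g)
Spread: r - g = 0.138 - 0.1215 = 0.0165
Substituting: PV = $4,600.00 / 0.0165
PV = $278,787.88

$278,787.88


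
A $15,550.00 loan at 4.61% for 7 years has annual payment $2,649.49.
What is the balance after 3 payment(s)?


Formula: Balance = PV*(1+r)^k - PMT*((1+r)^k - 1)/r
Growth: (1 + 0.0461)^3 = 1.144774
Accumulated factor: ((1+r)^k - 1)/r = 3.140425
Balance = $15,550.00 * 1.144774 - $2,649.49 * 3.140425
Balance = $9,480.70

$9,480.70


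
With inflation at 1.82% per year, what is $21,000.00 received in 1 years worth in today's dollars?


Formula: Real value = nominal / (1 + inflation)^years
Price level: (1 + 0.0182)^1 = 1.0182
Real value = $21,000.00 / 1.0182 = $20,624.63

$20,624.63


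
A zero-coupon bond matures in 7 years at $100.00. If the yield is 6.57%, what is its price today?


Formula: Price = FV / (1 + r)^n
Substituting: Price = $100.00 / (1 + 0.0657)^7
Discount factor: (1.0657)^7 = 1.56115
Price = $100.00 / 1.56115 = $64.06

$64.06


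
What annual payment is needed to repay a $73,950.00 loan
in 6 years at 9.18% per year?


Formula: PMT = PV * r / (1 - (1+r)^(-n))
Denominator: 1 - (1 + 0.0918)^(-6) = 0.409607
Numerator: $73,950.00 * 0.0918 = 6788.61
PMT = 6788.61 / 0.409607 = $16,573.49

$16,573.49


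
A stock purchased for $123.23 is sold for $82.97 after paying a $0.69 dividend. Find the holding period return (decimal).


Formula: HPR = (P1 - P0 + D) / P0
Gain: $82.97 - $123.23 + $0.69 = -$39.57
HPR = -$39.57 / $123.23 = -0.3211

-0.3211


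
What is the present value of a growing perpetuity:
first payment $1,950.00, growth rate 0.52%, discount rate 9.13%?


Formula: PV = C / (r - g)
Spread: r - g = 0.0913 - 0.0052 = 0.0861
Substituting: PV = $1,950.00 / 0.0861
PV = $22,648.08

$22,648.08


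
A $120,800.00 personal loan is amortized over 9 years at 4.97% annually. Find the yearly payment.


Formula: PMT = PV * r / (1 - (1+r)^(-n))
Denominator: 1 - (1 + 0.0497)^(-9) = 0.353731
Numerator: $120,800.00 * 0.0497 = 6003.76
PMT = 6003.76 / 0.353731 = $16,972.66

$16,972.66


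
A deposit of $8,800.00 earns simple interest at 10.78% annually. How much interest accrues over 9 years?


Formula: I = P * r * t
Substituting: I = $8,800.00 * 0.1078 * 9
Step: I = $8,800.00 * 0.9702
I = $8,537.76

$8,537.76


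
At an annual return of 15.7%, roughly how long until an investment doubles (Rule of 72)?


Formula: Years ≈ 72 / r
Substituting: Years ≈ 72 / 15.7
Years ≈ 4.6

4.6 years


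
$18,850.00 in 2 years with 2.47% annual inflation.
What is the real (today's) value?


Formula: Real value = nominal / (1 + inflation)^years
Price level: (1 + 0.0247)^2 = 1.05001
Real value = $18,850.00 / 1.05001 = $17,952.21

$17,952.21


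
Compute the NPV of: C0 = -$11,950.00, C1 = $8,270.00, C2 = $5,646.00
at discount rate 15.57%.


Formula: NPV = C0 + C1/(1+r) + C2/(1+r)^2
Discount C1: $8,270.00 / (1 + 0.1557) = $7,155.84
Discount C2: $5,646.00 / (1 + 0.1557)^2 = $4,227.18
NPV = -$11,950.00 + $7,155.84 + $4,227.18 = -$566.98

-$566.98


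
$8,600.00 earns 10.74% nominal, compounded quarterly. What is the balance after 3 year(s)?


Formula: FV = P * (1 + r/m)^(m*t)
Period rate: r/m = 0.1074 / 4 = 0.02685
Total periods: m*t = 4 * 3 = 12
Growth factor: (1 + 0.02685)^12 = 1.374308
FV = $8,600.00 * 1.374308 = $11,819.05

$11,819.05


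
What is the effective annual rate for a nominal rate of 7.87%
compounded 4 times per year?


Formula: EAR = (1 + r/m)^m - 1
Period rate: r/m = 0.0787 / 4 = 0.019675
Compounding: (1 + 0.019675)^4 = 1.081053
EAR = 1.081053 - 1 = 0.081053

0.081053


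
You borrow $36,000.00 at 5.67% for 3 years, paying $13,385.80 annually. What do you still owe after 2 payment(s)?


Formula: Balance = PV*(1+r)^k - PMT*((1+r)^k - 1)/r
Growth: (1 + 0.0567)^2 = 1.116615
Accumulated factor: ((1+r)^k - 1)/r = 2.0567
Balance = $36,000.00 * 1.116615 - $13,385.80 * 2.0567
Balance = $12,667.56

$12,667.56


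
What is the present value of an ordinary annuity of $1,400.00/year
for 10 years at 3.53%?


Formula: PV = PMT * (1 - (1+r)^(-n)) / r
Discount factor: (1 + 0.0353)^(-10) = 0.706867
Bracket: 1 - 0.706867 = 0.293133
PV = $1,400.00 * 0.293133 / 0.0353 = $11,625.66

$11,625.66


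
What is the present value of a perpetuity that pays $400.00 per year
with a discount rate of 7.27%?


Formula: PV = C / r
Substituting: PV = $400.00 / 0.0727
PV = $5,502.06

$5,502.06


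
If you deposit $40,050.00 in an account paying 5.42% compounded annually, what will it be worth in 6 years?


Formula: FV = P * (1 + r)^n
Substituting: FV = $40,050.00 * (1 + 0.0542)^6
Growth factor: (1.0542)^6 = 1.372581
FV = $40,050.00 * 1.372581 = $54,971.88

$54,971.88


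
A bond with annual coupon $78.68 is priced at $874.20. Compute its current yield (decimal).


Formula: Current yield = annual coupon / price
Substituting: CY = $78.68 / $874.20
CY = 0.090002

0.090002


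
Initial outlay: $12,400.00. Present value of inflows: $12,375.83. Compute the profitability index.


Formula: PI = PV(cash flows) / initial investment
Substituting: PI = $12,375.83 / $12,400.00
PI = 0.9981

0.9981


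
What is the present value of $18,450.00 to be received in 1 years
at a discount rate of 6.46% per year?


Formula: PV = FV / (1 + r)^n
Substituting: PV = $18,450.00 / (1 + 0.0646)^1
Discount factor: (1.0646)^1 = 1.0646
PV = $18,450.00 / 1.0646 = $17,330.45

$17,330.45


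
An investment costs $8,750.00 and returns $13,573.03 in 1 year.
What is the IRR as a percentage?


Formula: IRR = C1/C0 - 1
Substituting: IRR = $13,573.03 / $8,750.00 - 1
Ratio: 1.551203 - 1 = 0.551203
IRR = 55.1203%

55.1203%


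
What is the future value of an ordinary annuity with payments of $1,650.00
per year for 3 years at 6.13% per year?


Formula: FV = PMT * ((1+r)^n - 1) / r
Growth factor: (1 + 0.0613)^3 = 1.195403
Numerator: 1.195403 - 1 = 0.195403
FV = $1,650.00 * 0.195403 / 0.0613 = $5,259.64

$5,259.64


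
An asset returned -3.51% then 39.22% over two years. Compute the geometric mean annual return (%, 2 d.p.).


Formula: Geometric mean = ((1+r1)*(1+r2))^(1/2) - 1
Product: (1 + -0.0351) * (1 + 0.3922) = 0.9649 * 1.3922 = 1.343334
Square root: 1.343334^0.5 = 1.159023
Geometric mean = 1.159023 - 1 = 0.159023
As percentage: 15.90%

15.90%


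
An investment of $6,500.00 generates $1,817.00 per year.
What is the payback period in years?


Formula: Payback = investment / annual cash flow
Substituting: Payback = $6,500.00 / $1,817.00
Payback = 3.5773 years

3.5773 years


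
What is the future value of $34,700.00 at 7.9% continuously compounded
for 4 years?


Formula: FV = P * e^(r*t)
Exponent: r*t = 0.079 * 4 = 0.316
e^(0.316) = 1.37163
FV = $34,700.00 * 1.37163 = $47,595.57

$47,595.57


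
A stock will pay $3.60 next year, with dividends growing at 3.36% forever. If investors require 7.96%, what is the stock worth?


Formula: P = D1 / (r - g)
Spread: r - g = 0.0796 - 0.0336 = 0.046
Substituting: P = $3.60 / 0.046
P = $78.26

$78.26


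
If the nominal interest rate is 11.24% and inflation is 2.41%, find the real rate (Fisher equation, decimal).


Formula: (1 + r_real) = (1 + r_nom) / (1 + inflation)
Substituting: (1 + r_real) = 1.1124 / 1.0241
(1 + r_real) = 1.086222
r_real = 1.086222 - 1 = 0.086222

0.086222


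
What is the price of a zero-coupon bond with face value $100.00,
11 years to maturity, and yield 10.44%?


Formula: Price = FV / (1 + r)^n
Substituting: Price = $100.00 / (1 + 0.1044)^11
Discount factor: (1.1044)^11 = 2.981195
Price = $100.00 / 2.981195 = $33.54

$33.54


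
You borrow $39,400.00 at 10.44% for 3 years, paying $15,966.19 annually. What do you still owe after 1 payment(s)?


Formula: Balance = PV*(1+r)^k - PMT*((1+r)^k - 1)/r
Growth: (1 + 0.1044)^1 = 1.1044
Accumulated factor: ((1+r)^k - 1)/r = 1.0
Balance = $39,400.00 * 1.1044 - $15,966.19 * 1.0
Balance = $27,547.17

$27,547.17


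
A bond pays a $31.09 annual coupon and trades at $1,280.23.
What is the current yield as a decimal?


Formula: Current yield = annual coupon / price
Substituting: CY = $31.09 / $1,280.23
CY = 0.024285

0.024285


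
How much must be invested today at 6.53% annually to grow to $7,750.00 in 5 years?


Formula: PV = FV / (1 + r)^n
Substituting: PV = $7,750.00 / (1 + 0.0653)^5
Discount factor: (1.0653)^5 = 1.372017
PV = $7,750.00 / 1.372017 = $5,648.62

$5,648.62


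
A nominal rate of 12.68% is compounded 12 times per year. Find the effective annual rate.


Formula: EAR = (1 + r/m)^m - 1
Period rate: r/m = 0.1268 / 12 = 0.010567
Compounding: (1 + 0.010567)^12 = 1.134435
EAR = 1.134435 - 1 = 0.134435

0.134435


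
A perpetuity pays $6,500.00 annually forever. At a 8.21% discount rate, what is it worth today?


Formula: PV = C / r
Substituting: PV = $6,500.00 / 0.0821
PV = $79,171.74

$79,171.74


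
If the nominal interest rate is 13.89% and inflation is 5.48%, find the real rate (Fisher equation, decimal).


Formula: (1 + r_real) = (1 + r_nom) / (1 + inflation)
Substituting: (1 + r_real) = 1.1389 / 1.0548
(1 + r_real) = 1.079731
r_real = 1.079731 - 1 = 0.079731

0.079731


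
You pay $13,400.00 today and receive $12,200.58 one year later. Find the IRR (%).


Formula: IRR = C1/C0 - 1
Substituting: IRR = $12,200.58 / $13,400.00 - 1
Ratio: 0.910491 - 1 = -0.089509
IRR = -8.9509%

-8.9509%


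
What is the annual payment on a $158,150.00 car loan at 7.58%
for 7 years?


Formula: PMT = PV * r / (1 - (1+r)^(-n))
Denominator: 1 - (1 + 0.0758)^(-7) = 0.400376
Numerator: $158,150.00 * 0.0758 = 11987.77
PMT = 11987.77 / 0.400376 = $29,941.30

$29,941.30


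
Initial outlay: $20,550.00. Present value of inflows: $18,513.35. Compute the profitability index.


Formula: PI = PV(cash flows) / initial investment
Substituting: PI = $18,513.35 / $20,550.00
PI = 0.9009

0.9009


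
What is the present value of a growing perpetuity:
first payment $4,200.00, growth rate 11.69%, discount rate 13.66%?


Formula: PV = C / (r - g)
Spread: r - g = 0.1366 - 0.1169 = 0.0197
Substituting: PV = $4,200.00 / 0.0197
PV = $213,197.97

$213,197.97


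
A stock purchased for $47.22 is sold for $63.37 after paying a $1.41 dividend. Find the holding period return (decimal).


Formula: HPR = (P1 - P0 + D) / P0
Gain: $63.37 - $47.22 + $1.41 = $17.56
HPR = $17.56 / $47.22 = 0.3719

0.3719


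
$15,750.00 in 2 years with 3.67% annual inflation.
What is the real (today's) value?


Formula: Real value = nominal / (1 + inflation)^years
Price level: (1 + 0.0367)^2 = 1.074747
Real value = $15,750.00 / 1.074747 = $14,654.61

$14,654.61


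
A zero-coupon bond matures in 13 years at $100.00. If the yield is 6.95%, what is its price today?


Formula: Price = FV / (1 + r)^n
Substituting: Price = $100.00 / (1 + 0.0695)^13
Discount factor: (1.0695)^13 = 2.395247
Price = $100.00 / 2.395247 = $41.75

$41.75


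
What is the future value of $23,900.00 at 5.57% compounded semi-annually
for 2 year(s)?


Formula: FV = P * (1 + r/m)^(m*t)
Period rate: r/m = 0.0557 / 2 = 0.02785
Total periods: m*t = 2 * 2 = 4
Growth factor: (1 + 0.02785)^4 = 1.116141
FV = $23,900.00 * 1.116141 = $26,675.76

$26,675.76


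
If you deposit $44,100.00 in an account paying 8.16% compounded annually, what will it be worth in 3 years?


Formula: FV = P * (1 + r)^n
Substituting: FV = $44,100.00 * (1 + 0.0816)^3
Growth factor: (1.0816)^3 = 1.265319
FV = $44,100.00 * 1.265319 = $55,800.57

$55,800.57


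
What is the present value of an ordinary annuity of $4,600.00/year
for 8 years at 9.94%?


Formula: PV = PMT * (1 - (1+r)^(-n)) / r
Discount factor: (1 + 0.0994)^(-8) = 0.468548
Bracket: 1 - 0.468548 = 0.531452
PV = $4,600.00 * 0.531452 / 0.0994 = $24,594.36

$24,594.36


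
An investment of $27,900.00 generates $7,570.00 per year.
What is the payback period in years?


Formula: Payback = investment / annual cash flow
Substituting: Payback = $27,900.00 / $7,570.00
Payback = 3.6856 years

3.6856 years


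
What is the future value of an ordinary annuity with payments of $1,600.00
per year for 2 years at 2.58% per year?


Formula: FV = PMT * ((1+r)^n - 1) / r
Growth factor: (1 + 0.0258)^2 = 1.052266
Numerator: 1.052266 - 1 = 0.052266
FV = $1,600.00 * 0.052266 / 0.0258 = $3,241.28

$3,241.28


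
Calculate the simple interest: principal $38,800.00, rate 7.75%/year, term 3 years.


Formula: I = P * r * t
Substituting: I = $38,800.00 * 0.0775 * 3
Step: I = $38,800.00 * 0.2325
I = $9,021.00

$9,021.00


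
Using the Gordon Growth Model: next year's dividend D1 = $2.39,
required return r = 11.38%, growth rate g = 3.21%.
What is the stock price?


Formula: P = D1 / (r - g)
Spread: r - g = 0.1138 - 0.0321 = 0.0817
Substituting: P = $2.39 / 0.0817
P = $29.25

$29.25


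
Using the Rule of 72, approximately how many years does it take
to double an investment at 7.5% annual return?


Formula: Years ≈ 72 / r
Substituting: Years ≈ 72 / 7.5
Years ≈ 9.6

9.6 years


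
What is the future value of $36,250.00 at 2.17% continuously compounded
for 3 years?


Formula: FV = P * e^(r*t)
Exponent: r*t = 0.0217 * 3 = 0.0651
e^(0.0651) = 1.067266
FV = $36,250.00 * 1.067266 = $38,688.38

$38,688.38


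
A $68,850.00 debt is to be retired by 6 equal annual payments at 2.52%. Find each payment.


Formula: PMT = PV * r / (1 - (1+r)^(-n))
Denominator: 1 - (1 + 0.0252)^(-6) = 0.138712
Numerator: $68,850.00 * 0.0252 = 1735.02
PMT = 1735.02 / 0.138712 = $12,508.08

$12,508.08


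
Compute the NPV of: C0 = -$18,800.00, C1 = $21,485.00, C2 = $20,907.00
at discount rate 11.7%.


Formula: NPV = C0 + C1/(1+r) + C2/(1+r)^2
Discount C1: $21,485.00 / (1 + 0.117) = $19,234.56
Discount C2: $20,907.00 / (1 + 0.117)^2 = $16,756.58
NPV = -$18,800.00 + $19,234.56 + $16,756.58 = $17,191.14

$17,191.14


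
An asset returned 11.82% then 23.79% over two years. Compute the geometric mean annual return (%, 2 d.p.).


Formula: Geometric mean = ((1+r1)*(1+r2))^(1/2) - 1
Product: (1 + 0.1182) * (1 + 0.2379) = 1.1182 * 1.2379 = 1.38422
Square root: 1.38422^0.5 = 1.176529
Geometric mean = 1.176529 - 1 = 0.176529
As percentage: 17.65%

17.65%


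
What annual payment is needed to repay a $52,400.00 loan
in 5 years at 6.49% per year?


Formula: PMT = PV * r / (1 - (1+r)^(-n))
Denominator: 1 - (1 + 0.0649)^(-5) = 0.269776
Numerator: $52,400.00 * 0.0649 = 3400.76
PMT = 3400.76 / 0.269776 = $12,605.85

$12,605.85


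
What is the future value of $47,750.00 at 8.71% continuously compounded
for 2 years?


Formula: FV = P * e^(r*t)
Exponent: r*t = 0.0871 * 2 = 0.1742
e^(0.1742) = 1.190294
FV = $47,750.00 * 1.190294 = $56,836.52

$56,836.52


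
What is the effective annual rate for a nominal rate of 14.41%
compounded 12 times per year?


Formula: EAR = (1 + r/m)^m - 1
Period rate: r/m = 0.1441 / 12 = 0.012008
Compounding: (1 + 0.012008)^12 = 1.154009
EAR = 1.154009 - 1 = 0.154009

0.154009


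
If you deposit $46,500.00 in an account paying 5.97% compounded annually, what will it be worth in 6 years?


Formula: FV = P * (1 + r)^n
Substituting: FV = $46,500.00 * (1 + 0.0597)^6
Growth factor: (1.0597)^6 = 1.416112
FV = $46,500.00 * 1.416112 = $65,849.21

$65,849.21


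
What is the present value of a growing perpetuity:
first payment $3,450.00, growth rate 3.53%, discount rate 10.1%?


Formula: PV = C / (r - g)
Spread: r - g = 0.101 - 0.0353 = 0.0657
Substituting: PV = $3,450.00 / 0.0657
PV = $52,511.42

$52,511.42


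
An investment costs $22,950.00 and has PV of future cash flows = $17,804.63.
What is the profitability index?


Formula: PI = PV(cash flows) / initial investment
Substituting: PI = $17,804.63 / $22,950.00
PI = 0.7758

0.7758


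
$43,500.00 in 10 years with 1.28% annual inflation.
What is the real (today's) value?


Formula: Real value = nominal / (1 + inflation)^years
Price level: (1 + 0.0128)^10 = 1.13563
Real value = $43,500.00 / 1.13563 = $38,304.72

$38,304.72


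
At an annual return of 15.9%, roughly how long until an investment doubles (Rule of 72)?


Formula: Years ≈ 72 / r
Substituting: Years ≈ 72 / 15.9
Years ≈ 4.5

4.5 years


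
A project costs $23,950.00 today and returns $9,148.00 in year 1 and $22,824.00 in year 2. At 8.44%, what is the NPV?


Formula: NPV = C0 + C1/(1+r) + C2/(1+r)^2
Discount C1: $9,148.00 / (1 + 0.0844) = $8,436.00
Discount C2: $22,824.00 / (1 + 0.0844)^2 = $19,409.43
NPV = -$23,950.00 + $8,436.00 + $19,409.43 = $3,895.43

$3,895.43


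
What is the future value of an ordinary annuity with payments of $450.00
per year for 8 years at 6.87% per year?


Formula: FV = PMT * ((1+r)^n - 1) / r
Growth factor: (1 + 0.0687)^8 = 1.701557
Numerator: 1.701557 - 1 = 0.701557
FV = $450.00 * 0.701557 / 0.0687 = $4,595.35

$4,595.35
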